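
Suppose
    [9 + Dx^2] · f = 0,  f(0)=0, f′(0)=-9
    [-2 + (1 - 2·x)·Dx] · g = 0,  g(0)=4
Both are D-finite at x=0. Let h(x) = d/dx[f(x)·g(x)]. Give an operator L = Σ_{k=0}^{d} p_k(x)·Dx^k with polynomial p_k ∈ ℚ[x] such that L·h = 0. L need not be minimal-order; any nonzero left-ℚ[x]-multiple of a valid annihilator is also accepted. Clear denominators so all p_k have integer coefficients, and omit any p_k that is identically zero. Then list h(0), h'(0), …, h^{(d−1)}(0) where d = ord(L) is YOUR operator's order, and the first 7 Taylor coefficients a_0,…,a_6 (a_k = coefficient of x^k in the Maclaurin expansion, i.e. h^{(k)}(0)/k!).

f: a_k = 0, -9, 0, 27/2, 0, -243/40, 0, …
g: a_k = 4, 8, 16, 32, 64, 128, 256, …
f·g: L₀ = L_f ⊗_s L_g, ord ≤ 2·1.
h₀' ⇒ L via d/dx closure of L₀.
L = (1 - 36·x + 36·x^2) + (-4 + 8·x)·Dx + (1 - 4·x + 4·x^2)·Dx^2  (order 2).
h: a_k = -36, -144, -270, -720, -3843/2, -23058/5, -214479/20, …
ICs: h(0) = -36, h′(0) = -144.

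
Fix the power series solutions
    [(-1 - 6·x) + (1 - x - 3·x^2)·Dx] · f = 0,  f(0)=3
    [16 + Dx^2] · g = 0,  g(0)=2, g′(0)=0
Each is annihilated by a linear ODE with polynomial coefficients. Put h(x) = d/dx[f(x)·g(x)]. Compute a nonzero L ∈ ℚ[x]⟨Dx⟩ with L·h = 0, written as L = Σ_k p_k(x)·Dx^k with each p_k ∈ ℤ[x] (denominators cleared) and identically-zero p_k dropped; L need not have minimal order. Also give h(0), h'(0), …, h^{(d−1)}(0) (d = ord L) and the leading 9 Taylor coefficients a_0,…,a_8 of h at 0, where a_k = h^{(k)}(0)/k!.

L = (-26 - 256·x - 640·x^2 + 768·x^3 + 1152·x^4) + (-7 - 26·x + 144·x^2 + 288·x^3)·Dx + (5 - 13·x - 31·x^2 + 48·x^3 + 72·x^4)·Dx^2  (order 2).
h: a_k = 6, -48, -18, -56, -160, -3244/5, -21434/15, -435776/105, -356322/35, …
ICs: h(0) = 6, h′(0) = -48.

f: a_k = 3, 3, 12, 21, 57, 120, 291, 651, 1524, …
g: a_k = 2, 0, -16, 0, 64/3, 0, -512/45, 0, 1024/315, …
L₀ := L_f ⊗_s L_g (sym. prod.), ord ≤ 2.
h₀' ⇒ L via d/dx closure of L₀.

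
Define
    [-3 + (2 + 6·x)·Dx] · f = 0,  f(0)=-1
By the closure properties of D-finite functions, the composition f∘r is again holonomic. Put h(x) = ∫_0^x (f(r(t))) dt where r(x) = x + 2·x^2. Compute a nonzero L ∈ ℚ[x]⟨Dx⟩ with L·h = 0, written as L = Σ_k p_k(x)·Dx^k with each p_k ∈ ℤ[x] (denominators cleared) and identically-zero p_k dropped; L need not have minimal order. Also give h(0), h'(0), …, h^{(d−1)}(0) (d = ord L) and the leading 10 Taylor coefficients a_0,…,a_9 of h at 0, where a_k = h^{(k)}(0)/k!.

f: a_k = -1, -3/2, 9/8, -27/16, 405/128, -1701/256, 15309/1024, -72171/2048, 2814669/32768, -14073345/65536, …
f∘r: x↦r, Dx↦Dx/r' in L_f ⇒ L₀.
h=∫h₀ ⇒ L = L₀·Dx.
L = (-3 - 12·x)·Dx + (2 + 6·x + 12·x^2)·Dx^2  (order 2).
h: a_k = 0, -1, -3/4, -5/8, 45/64, -63/128, -135/512, 11205/7168, -41715/16384, 31365/32768, …
ICs: h(0) = 0, h′(0) = -1.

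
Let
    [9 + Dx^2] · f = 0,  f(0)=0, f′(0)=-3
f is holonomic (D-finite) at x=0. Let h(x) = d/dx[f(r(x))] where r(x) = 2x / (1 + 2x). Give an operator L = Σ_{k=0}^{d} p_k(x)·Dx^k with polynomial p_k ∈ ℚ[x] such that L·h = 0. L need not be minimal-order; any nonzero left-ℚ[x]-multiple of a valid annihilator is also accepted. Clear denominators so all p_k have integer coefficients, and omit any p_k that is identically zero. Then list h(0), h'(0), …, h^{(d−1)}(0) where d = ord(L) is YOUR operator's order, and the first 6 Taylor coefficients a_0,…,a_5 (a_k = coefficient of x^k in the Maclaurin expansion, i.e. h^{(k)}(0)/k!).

f: a_k = 0, -3, 0, 9/2, 0, -81/40, …
Change of var in L_f (x↦r) gives L₀.
h₀' ⇒ L via d/dx closure of L₀.
L = (60 + 96·x + 96·x^2) + (12 + 72·x + 144·x^2 + 96·x^3)·Dx + (1 + 8·x + 24·x^2 + 32·x^3 + 16·x^4)·Dx^2  (order 2).
h: a_k = -6, 24, 36, -672, 3516, -12240, …
ICs: h(0) = -6, h′(0) = 24.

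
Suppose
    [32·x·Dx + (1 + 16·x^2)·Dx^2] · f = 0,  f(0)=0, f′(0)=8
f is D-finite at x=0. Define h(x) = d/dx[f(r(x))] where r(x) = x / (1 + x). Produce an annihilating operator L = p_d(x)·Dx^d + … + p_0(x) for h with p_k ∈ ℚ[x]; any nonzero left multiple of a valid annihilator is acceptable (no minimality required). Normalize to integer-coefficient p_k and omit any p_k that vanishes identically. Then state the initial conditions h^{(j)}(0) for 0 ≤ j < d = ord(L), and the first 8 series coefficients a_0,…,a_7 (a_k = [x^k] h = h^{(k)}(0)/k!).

L = (2 + 34·x) + (1 + 2·x + 17·x^2)·Dx  (order 1).
h: a_k = 8, -16, -104, 480, 808, -9776, 5816, 154560, …
ICs: h(0) = 8.

f: a_k = 0, 8, 0, -128/3, 0, 2048/5, 0, -32768/7, …
h₀=f(r): pull back L_f along r ⇒ L₀.
Differentiate: ansatz ord ≤ ord L₀ ⇒ L.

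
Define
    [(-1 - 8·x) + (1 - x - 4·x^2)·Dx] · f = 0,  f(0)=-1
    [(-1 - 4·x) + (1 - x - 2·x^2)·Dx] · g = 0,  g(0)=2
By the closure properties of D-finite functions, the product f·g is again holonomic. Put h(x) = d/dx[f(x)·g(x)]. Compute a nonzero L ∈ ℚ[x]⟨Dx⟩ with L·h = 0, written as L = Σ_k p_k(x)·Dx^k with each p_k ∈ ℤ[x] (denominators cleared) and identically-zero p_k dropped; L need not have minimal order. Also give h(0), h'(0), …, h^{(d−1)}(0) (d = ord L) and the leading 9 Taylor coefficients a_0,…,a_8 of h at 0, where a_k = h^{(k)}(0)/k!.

f: a_k = -1, -1, -5, -9, -29, -65, -181, -441, -1165, …
g: a_k = 2, 2, 6, 10, 22, 42, 86, 170, 342, …
L₀ := L_f ⊗_s L_g (sym. prod.), ord ≤ 1.
Differentiate: ansatz ord ≤ ord L₀ ⇒ L.
L = (9 + 12·x - 9·x^2 - 272·x^3 - 144·x^4 + 720·x^5 + 640·x^6) + (-1 - 3·x + 24·x^2 + 17·x^3 - 115·x^4 - 66·x^5 + 168·x^6 + 128·x^7)·Dx  (order 1).
h: a_k = -4, -36, -132, -552, -1780, -5964, -18116, -55248, -161460, …
ICs: h(0) = -4.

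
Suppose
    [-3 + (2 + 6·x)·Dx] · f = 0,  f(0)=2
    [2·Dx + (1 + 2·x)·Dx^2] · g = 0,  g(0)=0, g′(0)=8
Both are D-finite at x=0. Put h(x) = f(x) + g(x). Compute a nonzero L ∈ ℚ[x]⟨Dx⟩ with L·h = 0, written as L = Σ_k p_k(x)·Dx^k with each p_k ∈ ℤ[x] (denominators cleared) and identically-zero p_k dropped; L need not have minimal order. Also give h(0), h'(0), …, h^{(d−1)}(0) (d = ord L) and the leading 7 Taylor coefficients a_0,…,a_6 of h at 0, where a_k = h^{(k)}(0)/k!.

f: a_k = 2, 3, -9/4, 27/8, -405/64, 1701/128, -15309/512, …
g: a_k = 0, 8, -8, 32/3, -16, 128/5, -128/3, …
Weyl lclm of L_f,L_g ⇒ L₀ (ord ≤ 3).
L = (-6 + 36·x)·Dx + (5 + 84·x + 180·x^2)·Dx^2 + (2 + 22·x + 72·x^2 + 72·x^3)·Dx^3  (order 3).
h: a_k = 2, 11, -41/4, 337/24, -1429/64, 24889/640, -111463/1536, …
ICs: h(0) = 2, h′(0) = 11, h′′(0) = -41/2.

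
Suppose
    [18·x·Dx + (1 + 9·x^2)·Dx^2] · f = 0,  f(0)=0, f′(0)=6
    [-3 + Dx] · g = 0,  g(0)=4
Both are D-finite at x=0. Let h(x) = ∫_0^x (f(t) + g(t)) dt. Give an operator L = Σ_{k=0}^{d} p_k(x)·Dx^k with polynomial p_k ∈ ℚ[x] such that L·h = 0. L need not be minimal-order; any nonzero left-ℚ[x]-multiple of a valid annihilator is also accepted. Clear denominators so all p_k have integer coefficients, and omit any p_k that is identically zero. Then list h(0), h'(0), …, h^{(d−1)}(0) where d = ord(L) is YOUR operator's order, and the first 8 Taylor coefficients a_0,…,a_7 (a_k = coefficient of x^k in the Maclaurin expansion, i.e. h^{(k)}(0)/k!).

L = (18 - 108·x - 162·x^2)·Dx^2 + (-9 + 27·x + 27·x^2 - 81·x^3)·Dx^3 + (1 + 3·x + 9·x^2 + 27·x^3)·Dx^4  (order 4).
h: a_k = 0, 4, 9, 6, 0, 27/10, 351/20, 81/140, …
ICs: h(0) = 0, h′(0) = 4, h′′(0) = 18, h′′′(0) = 36.

f: a_k = 0, 6, 0, -18, 0, 486/5, 0, -4374/7, …
g: a_k = 4, 12, 18, 18, 27/2, 81/10, 81/20, 243/140, …
h₀=f+g: left-lcm gives L₀, ord ≤ 3.
h=∫₀ˣh₀: take L = L₀·Dx.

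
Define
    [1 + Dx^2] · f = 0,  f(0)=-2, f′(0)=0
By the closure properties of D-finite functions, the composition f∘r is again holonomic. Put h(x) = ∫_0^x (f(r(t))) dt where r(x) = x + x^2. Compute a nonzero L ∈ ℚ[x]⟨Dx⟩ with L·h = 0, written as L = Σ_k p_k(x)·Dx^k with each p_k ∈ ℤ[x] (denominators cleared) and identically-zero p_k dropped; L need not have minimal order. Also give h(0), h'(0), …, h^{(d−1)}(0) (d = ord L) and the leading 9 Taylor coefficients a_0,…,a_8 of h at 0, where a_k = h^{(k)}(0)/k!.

f: a_k = -2, 0, 1, 0, -1/12, 0, 1/360, 0, -1/20160, …
L₀ from L_f via x↦r, Dx↦r'^{-1}Dx.
Integrate: L := L₀·Dx.
L = (1 + 6·x + 12·x^2 + 8·x^3)·Dx - 2·Dx^2 + (1 + 2·x)·Dx^3  (order 3).
h: a_k = 0, -2, 0, 1/3, 1/2, 11/60, -1/18, -179/2520, -19/480, …
ICs: h(0) = 0, h′(0) = -2, h′′(0) = 0.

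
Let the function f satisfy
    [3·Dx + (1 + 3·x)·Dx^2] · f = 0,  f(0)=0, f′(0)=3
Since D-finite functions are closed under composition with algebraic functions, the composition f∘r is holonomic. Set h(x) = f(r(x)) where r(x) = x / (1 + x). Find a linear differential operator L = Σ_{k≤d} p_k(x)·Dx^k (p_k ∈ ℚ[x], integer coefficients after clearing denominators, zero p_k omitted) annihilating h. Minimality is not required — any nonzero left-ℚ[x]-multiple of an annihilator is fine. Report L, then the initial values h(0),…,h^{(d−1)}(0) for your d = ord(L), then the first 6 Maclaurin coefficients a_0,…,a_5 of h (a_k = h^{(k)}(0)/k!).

f: a_k = 0, 3, -9/2, 9, -81/4, 243/5, …
L₀ from L_f via x↦r, Dx↦r'^{-1}Dx.
L = (5 + 8·x)·Dx + (1 + 5·x + 4·x^2)·Dx^2  (order 2).
h: a_k = 0, 3, -15/2, 21, -255/4, 1023/5, …
ICs: h(0) = 0, h′(0) = 3.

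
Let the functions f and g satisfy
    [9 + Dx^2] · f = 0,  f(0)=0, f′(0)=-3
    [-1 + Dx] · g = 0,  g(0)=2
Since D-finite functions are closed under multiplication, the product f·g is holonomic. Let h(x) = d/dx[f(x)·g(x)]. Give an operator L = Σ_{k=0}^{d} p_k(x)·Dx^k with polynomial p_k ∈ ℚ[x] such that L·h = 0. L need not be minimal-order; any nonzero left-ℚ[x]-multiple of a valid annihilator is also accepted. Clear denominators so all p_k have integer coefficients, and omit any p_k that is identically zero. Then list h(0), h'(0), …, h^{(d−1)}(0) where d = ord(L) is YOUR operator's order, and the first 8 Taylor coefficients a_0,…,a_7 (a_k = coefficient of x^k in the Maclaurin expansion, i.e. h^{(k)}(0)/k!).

L = 10 - 2·Dx + Dx^2  (order 2).
h: a_k = -6, -12, 18, 32, 1, -78/5, -83/15, 32/15, …
ICs: h(0) = -6, h′(0) = -12.

f: a_k = 0, -3, 0, 9/2, 0, -81/40, 0, 243/560, …
g: a_k = 2, 2, 1, 1/3, 1/12, 1/60, 1/360, 1/2520, …
f·g: L₀ = L_f ⊗_s L_g, ord ≤ 2·1.
h₀' ⇒ L via d/dx closure of L₀.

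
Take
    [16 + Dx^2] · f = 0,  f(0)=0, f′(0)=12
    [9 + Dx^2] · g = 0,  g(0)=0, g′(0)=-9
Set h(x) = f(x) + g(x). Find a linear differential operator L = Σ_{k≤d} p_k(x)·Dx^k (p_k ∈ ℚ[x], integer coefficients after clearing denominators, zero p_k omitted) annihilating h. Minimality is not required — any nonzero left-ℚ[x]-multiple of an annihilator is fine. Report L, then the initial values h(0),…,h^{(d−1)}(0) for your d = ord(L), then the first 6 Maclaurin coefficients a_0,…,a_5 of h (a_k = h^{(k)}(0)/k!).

f: a_k = 0, 12, 0, -32, 0, 128/5, …
g: a_k = 0, -9, 0, 27/2, 0, -243/40, …
h₀=f+g: left-lcm gives L₀, ord ≤ 4.
L = 144 + 25·Dx^2 + Dx^4  (order 4).
h: a_k = 0, 3, 0, -37/2, 0, 781/40, …
ICs: h(0) = 0, h′(0) = 3, h′′(0) = 0, h′′′(0) = -111.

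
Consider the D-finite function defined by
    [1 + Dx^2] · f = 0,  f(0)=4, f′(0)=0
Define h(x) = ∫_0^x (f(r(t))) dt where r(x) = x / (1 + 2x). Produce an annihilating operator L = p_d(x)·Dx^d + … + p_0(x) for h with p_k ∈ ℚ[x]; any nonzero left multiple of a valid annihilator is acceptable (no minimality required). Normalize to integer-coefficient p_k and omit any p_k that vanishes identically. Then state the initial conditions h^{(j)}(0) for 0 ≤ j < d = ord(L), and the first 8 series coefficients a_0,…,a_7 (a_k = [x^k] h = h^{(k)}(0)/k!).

f: a_k = 4, 0, -2, 0, 1/6, 0, -1/180, 0, …
Change of var in L_f (x↦r) gives L₀.
Integrate: L := L₀·Dx.
L = Dx + (4 + 24·x + 48·x^2 + 32·x^3)·Dx^2 + (1 + 8·x + 24·x^2 + 32·x^3 + 16·x^4)·Dx^3  (order 3).
h: a_k = 0, 4, 0, -2/3, 2, -143/30, 94/9, -3943/180, …
ICs: h(0) = 0, h′(0) = 4, h′′(0) = 0.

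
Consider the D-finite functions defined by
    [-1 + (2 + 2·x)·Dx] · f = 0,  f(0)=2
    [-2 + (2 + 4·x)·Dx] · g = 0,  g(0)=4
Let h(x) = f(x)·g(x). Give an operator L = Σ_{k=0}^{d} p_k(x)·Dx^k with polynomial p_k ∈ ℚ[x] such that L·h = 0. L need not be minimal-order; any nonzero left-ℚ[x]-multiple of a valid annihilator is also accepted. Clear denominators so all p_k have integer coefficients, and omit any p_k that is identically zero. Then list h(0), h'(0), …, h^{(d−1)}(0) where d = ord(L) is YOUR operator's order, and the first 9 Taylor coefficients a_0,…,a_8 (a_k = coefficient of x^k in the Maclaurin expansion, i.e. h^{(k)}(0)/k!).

f: a_k = 2, 1, -1/4, 1/8, -5/64, 7/128, -21/512, 33/1024, -429/16384, …
g: a_k = 4, 4, -2, 2, -5/2, 7/2, -21/4, 33/4, -429/32, …
f·g: L₀ = L_f ⊗_s L_g, ord ≤ 1·1.
L = (-3 - 4·x) + (2 + 6·x + 4·x^2)·Dx  (order 1).
h: a_k = 8, 12, -1, 3/2, -37/16, 117/32, -757/128, 2499/256, -67181/4096, …
ICs: h(0) = 8.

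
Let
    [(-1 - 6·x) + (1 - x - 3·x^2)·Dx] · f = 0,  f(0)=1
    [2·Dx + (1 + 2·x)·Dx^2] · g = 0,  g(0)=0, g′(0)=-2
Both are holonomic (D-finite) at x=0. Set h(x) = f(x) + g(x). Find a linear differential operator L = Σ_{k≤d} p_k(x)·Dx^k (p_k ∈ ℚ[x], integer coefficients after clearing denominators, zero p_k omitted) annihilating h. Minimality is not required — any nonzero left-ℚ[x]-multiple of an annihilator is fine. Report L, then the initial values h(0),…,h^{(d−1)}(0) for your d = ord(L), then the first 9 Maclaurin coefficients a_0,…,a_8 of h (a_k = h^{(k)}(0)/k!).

L = (74 + 412·x + 948·x^2 + 864·x^3 + 648·x^4)·Dx + (17 + 212·x + 890·x^2 + 1644·x^3 + 1764·x^4 + 1080·x^5)·Dx^2 + (-5 - 27·x - 33·x^2 + 68·x^3 + 276·x^4 + 396·x^5 + 216·x^6)·Dx^3  (order 3).
h: a_k = 1, -1, 6, 13/3, 23, 168/5, 323/3, 1391/7, 540, …
ICs: h(0) = 1, h′(0) = -1, h′′(0) = 12.

f: a_k = 1, 1, 4, 7, 19, 40, 97, 217, 508, …
g: a_k = 0, -2, 2, -8/3, 4, -32/5, 32/3, -128/7, 32, …
f+g: L₀ = lclm(L_f,L_g), ord ≤ 1+2.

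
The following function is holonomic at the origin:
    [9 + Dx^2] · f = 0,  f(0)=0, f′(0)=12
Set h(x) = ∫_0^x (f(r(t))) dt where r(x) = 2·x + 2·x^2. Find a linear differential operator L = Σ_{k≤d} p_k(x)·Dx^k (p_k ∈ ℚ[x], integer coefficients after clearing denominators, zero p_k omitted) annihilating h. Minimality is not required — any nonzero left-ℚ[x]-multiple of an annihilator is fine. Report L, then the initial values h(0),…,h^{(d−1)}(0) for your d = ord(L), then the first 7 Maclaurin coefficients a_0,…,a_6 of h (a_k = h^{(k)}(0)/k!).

L = (36 + 216·x + 432·x^2 + 288·x^3)·Dx - 2·Dx^2 + (1 + 2·x)·Dx^3  (order 3).
h: a_k = 0, 0, 12, 8, -36, -432/5, -144/5, …
ICs: h(0) = 0, h′(0) = 0, h′′(0) = 24.

f: a_k = 0, 12, 0, -18, 0, 81/10, 0, …
Change of var in L_f (x↦r) gives L₀.
∫: right-multiply L₀ by Dx.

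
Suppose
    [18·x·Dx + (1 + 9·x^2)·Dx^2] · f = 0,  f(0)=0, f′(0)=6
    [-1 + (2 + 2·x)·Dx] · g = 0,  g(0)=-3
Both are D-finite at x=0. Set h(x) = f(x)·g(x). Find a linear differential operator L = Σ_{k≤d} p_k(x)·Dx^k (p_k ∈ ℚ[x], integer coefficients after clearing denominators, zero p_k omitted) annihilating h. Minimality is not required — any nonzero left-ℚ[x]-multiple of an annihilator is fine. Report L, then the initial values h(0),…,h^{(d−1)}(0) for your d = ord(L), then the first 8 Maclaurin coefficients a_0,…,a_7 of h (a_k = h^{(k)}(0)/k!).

L = (3 - 36·x - 9·x^2) + (-4 + 68·x + 108·x^2 + 36·x^3)·Dx + (4 + 8·x + 40·x^2 + 72·x^3 + 36·x^4)·Dx^2  (order 2).
h: a_k = 0, -18, -9, 225/4, 207/8, -95247/320, -91467/640, 34214319/17920, …
ICs: h(0) = 0, h′(0) = -18.

f: a_k = 0, 6, 0, -18, 0, 486/5, 0, -4374/7, …
g: a_k = -3, -3/2, 3/8, -3/16, 15/128, -21/256, 63/1024, -99/2048, …
Sym-product of L_f,L_g gives L₀ (≤ ord 2).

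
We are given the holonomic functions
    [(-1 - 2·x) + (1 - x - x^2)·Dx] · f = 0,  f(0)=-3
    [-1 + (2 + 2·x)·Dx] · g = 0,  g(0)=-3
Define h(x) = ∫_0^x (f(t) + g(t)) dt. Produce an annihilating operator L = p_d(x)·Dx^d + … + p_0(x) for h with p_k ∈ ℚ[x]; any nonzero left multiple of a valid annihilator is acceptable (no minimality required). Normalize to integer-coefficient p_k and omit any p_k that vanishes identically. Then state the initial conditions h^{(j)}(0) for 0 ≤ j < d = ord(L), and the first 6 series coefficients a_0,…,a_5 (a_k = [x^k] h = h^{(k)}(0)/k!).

L = (-9 - 21·x - 21·x^2 - 10·x^3)·Dx + (17 + 54·x + 87·x^2 + 74·x^3 + 25·x^4)·Dx^2 + (-2 - 14·x - 6·x^2 + 30·x^3 + 34·x^4 + 10·x^5)·Dx^3  (order 3).
h: a_k = 0, -6, -9/4, -15/8, -147/64, -381/128, …
ICs: h(0) = 0, h′(0) = -6, h′′(0) = -9/2.

f: a_k = -3, -3, -6, -9, -15, -24, …
g: a_k = -3, -3/2, 3/8, -3/16, 15/128, -21/256, …
f+g: L₀ = lclm(L_f,L_g), ord ≤ 1+1.
∫: right-multiply L₀ by Dx.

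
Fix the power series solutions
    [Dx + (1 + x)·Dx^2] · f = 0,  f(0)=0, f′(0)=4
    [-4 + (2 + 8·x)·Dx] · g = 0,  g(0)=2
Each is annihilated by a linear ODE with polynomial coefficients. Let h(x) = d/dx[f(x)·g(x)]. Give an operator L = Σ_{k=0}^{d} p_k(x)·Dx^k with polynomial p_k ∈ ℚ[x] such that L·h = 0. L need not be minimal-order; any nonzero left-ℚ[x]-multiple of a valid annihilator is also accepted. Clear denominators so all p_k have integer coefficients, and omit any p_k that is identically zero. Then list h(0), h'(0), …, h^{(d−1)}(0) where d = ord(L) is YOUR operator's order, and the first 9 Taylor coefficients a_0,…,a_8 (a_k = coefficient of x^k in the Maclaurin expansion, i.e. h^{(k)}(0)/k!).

L = (-4 + 40·x + 8·x^2) + (28 + 174·x + 264·x^2 + 64·x^3)·Dx + (5 + 47·x + 138·x^2 + 128·x^3 + 32·x^4)·Dx^2  (order 2).
h: a_k = 8, 24, -64, 520/3, -1556/3, 8416/5, -86456/15, 2144536/105, -518158/7, …
ICs: h(0) = 8, h′(0) = 24.

f: a_k = 0, 4, -2, 4/3, -1, 4/5, -2/3, 4/7, -1/2, …
g: a_k = 2, 4, -4, 8, -20, 56, -168, 528, -1716, …
h₀=f·g: eliminate ⇒ L₀, order ≤ 2·1.
h₀' ⇒ L via d/dx closure of L₀.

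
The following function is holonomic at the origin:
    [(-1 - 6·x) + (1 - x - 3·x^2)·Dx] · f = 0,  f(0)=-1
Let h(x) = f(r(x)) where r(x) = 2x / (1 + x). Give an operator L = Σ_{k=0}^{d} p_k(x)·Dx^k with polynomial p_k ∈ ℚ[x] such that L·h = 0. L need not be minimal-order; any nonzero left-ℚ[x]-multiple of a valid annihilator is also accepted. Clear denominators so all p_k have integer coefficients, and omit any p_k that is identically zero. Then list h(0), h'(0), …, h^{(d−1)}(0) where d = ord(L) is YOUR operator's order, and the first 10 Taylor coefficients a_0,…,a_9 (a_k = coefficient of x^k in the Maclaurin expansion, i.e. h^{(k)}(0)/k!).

L = (2 + 26·x) + (-1 - x + 13·x^2 + 13·x^3)·Dx  (order 1).
h: a_k = -1, -2, -14, -26, -182, -338, -2366, -4394, -30758, -57122, …
ICs: h(0) = -1.

f: a_k = -1, -1, -4, -7, -19, -40, -97, -217, -508, -1159, …
h₀=f(r): pull back L_f along r ⇒ L₀.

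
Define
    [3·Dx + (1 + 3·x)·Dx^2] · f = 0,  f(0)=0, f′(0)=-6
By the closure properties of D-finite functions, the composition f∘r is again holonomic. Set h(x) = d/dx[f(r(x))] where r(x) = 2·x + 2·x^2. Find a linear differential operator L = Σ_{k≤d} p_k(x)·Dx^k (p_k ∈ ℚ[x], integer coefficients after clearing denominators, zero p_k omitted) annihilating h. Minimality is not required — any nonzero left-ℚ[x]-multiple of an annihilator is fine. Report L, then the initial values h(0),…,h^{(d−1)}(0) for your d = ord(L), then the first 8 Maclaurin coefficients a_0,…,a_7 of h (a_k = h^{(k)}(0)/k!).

f: a_k = 0, -6, 9, -18, 81/2, -486/5, 243, -4374/7, …
f∘r: x↦r, Dx↦Dx/r' in L_f ⇒ L₀.
Differentiate: ansatz ord ≤ ord L₀ ⇒ L.
L = (4 + 12·x + 12·x^2) + (1 + 8·x + 18·x^2 + 12·x^3)·Dx  (order 1).
h: a_k = -12, 48, -216, 1008, -4752, 22464, -106272, 502848, …
ICs: h(0) = -12.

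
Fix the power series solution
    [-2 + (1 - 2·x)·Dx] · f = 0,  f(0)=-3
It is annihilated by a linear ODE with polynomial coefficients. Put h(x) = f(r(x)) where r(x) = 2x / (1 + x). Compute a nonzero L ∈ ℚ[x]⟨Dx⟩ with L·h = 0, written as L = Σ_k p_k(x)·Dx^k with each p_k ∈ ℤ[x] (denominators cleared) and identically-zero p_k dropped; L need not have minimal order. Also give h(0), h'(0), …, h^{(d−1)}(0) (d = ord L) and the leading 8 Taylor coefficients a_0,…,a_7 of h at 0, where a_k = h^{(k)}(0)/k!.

f: a_k = -3, -6, -12, -24, -48, -96, -192, -384, …
h₀=f(r): pull back L_f along r ⇒ L₀.
L = 4 + (-1 + 2·x + 3·x^2)·Dx  (order 1).
h: a_k = -3, -12, -36, -108, -324, -972, -2916, -8748, …
ICs: h(0) = -3.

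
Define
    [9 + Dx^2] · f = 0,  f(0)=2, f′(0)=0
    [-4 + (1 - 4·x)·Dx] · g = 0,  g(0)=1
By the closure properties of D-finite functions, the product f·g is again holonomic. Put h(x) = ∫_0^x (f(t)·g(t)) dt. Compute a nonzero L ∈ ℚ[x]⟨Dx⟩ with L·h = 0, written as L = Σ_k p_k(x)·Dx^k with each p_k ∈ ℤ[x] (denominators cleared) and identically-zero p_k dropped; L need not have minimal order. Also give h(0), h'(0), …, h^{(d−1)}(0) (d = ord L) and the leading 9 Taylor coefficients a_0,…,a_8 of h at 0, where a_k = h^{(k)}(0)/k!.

f: a_k = 2, 0, -9, 0, 27/4, 0, -81/40, 0, 729/2240, …
g: a_k = 1, 4, 16, 64, 256, 1024, 4096, 16384, 65536, …
Product ⇒ symmetric product L₀, ord ≤ 2.
h=∫₀ˣh₀: take L = L₀·Dx.
L = (-9 + 36·x)·Dx + 8·Dx^2 + (-1 + 4·x)·Dx^3  (order 3).
h: a_k = 0, 2, 4, 23/3, 23, 1499/20, 1499/6, 239759/280, 239759/80, …
ICs: h(0) = 0, h′(0) = 2, h′′(0) = 8.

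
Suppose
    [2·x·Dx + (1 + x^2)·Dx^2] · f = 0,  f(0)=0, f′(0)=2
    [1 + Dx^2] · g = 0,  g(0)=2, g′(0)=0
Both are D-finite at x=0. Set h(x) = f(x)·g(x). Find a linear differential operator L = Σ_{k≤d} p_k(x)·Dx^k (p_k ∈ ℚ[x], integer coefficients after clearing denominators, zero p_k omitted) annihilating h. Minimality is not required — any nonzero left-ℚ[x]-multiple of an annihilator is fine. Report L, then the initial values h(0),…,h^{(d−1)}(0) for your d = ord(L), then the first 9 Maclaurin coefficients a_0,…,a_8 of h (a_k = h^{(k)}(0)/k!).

L = (10 + 26·x^2 + 11·x^4 + 4·x^6 + x^8) + (12·x + 20·x^3 + 12·x^5 + 4·x^7)·Dx + (12 + 32·x^2 + 18·x^4 + 8·x^6 + 2·x^8)·Dx^2 + (12·x + 20·x^3 + 12·x^5 + 4·x^7)·Dx^3 + (2 + 6·x^2 + 7·x^4 + 4·x^6 + x^8)·Dx^4  (order 4).
h: a_k = 0, 4, 0, -10/3, 0, 49/30, 0, -1301/1260, 0, …
ICs: h(0) = 0, h′(0) = 4, h′′(0) = 0, h′′′(0) = -20.

f: a_k = 0, 2, 0, -2/3, 0, 2/5, 0, -2/7, 0, …
g: a_k = 2, 0, -1, 0, 1/12, 0, -1/360, 0, 1/20160, …
f·g: L₀ = L_f ⊗_s L_g, ord ≤ 2·2.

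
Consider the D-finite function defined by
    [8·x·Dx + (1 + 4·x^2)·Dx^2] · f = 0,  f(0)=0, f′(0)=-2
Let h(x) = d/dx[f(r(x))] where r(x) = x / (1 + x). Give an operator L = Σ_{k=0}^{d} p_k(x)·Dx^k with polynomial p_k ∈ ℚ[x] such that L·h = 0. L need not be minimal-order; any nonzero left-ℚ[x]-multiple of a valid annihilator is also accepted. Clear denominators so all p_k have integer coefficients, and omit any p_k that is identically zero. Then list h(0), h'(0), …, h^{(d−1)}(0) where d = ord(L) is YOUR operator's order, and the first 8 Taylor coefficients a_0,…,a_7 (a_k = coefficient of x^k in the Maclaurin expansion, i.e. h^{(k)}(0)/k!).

f: a_k = 0, -2, 0, 8/3, 0, -32/5, 0, 128/7, …
h₀=f(r): pull back L_f along r ⇒ L₀.
Differentiate: ansatz ord ≤ ord L₀ ⇒ L.
L = (2 + 10·x) + (1 + 2·x + 5·x^2)·Dx  (order 1).
h: a_k = -2, 4, 2, -24, 38, 44, -278, 336, …
ICs: h(0) = -2.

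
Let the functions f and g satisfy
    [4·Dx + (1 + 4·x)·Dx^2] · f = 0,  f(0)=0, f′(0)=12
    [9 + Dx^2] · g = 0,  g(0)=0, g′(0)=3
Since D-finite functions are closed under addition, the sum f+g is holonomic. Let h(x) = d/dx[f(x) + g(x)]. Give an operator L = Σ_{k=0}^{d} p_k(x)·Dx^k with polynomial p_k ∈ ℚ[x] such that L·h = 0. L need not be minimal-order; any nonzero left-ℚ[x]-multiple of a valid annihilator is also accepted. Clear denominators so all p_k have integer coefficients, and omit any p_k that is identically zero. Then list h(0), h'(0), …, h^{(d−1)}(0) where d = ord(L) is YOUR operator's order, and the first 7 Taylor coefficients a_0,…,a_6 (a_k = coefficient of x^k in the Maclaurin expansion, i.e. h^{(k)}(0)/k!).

f: a_k = 0, 12, -24, 64, -192, 3072/5, -2048, …
g: a_k = 0, 3, 0, -9/2, 0, 81/40, 0, …
h₀=f+g: left-lcm gives L₀, ord ≤ 4.
Derive L from L₀ (diff closure).
L = (3780 + 2592·x + 5184·x^2) + (369 + 2124·x + 3888·x^2 + 5184·x^3)·Dx + (420 + 288·x + 576·x^2)·Dx^2 + (41 + 236·x + 432·x^2 + 576·x^3)·Dx^3  (order 3).
h: a_k = 15, -48, 357/2, -768, 24657/8, -12288, 3931917/80, …
ICs: h(0) = 15, h′(0) = -48, h′′(0) = 357.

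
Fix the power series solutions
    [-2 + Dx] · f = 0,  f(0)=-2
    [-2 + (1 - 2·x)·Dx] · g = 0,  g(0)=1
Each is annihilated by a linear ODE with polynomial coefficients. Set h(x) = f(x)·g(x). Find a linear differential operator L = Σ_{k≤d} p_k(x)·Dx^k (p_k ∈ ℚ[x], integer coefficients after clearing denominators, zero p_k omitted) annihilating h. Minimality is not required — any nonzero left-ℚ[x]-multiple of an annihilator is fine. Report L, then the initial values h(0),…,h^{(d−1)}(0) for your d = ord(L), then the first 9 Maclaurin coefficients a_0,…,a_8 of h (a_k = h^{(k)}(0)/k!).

f: a_k = -2, -4, -4, -8/3, -4/3, -8/15, -8/45, -16/315, -4/315, …
g: a_k = 1, 2, 4, 8, 16, 32, 64, 128, 256, …
Sym-product of L_f,L_g gives L₀ (≤ ord 1).
L = (4 - 4·x) + (-1 + 2·x)·Dx  (order 1).
h: a_k = -2, -8, -20, -128/3, -260/3, -2608/15, -15656/45, -43840/63, -438404/315, …
ICs: h(0) = -2.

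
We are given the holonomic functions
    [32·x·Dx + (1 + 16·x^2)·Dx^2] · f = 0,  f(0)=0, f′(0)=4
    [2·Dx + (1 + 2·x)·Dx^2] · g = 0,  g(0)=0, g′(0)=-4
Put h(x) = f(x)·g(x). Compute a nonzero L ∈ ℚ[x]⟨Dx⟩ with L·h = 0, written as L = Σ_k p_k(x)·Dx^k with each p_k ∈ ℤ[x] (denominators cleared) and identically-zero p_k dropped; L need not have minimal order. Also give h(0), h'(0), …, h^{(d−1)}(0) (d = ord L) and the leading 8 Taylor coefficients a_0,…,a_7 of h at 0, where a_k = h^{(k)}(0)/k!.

L = (2304 + 8960·x + 114688·x^2 + 552960·x^3 + 983040·x^4 + 851968·x^5 + 1048576·x^7)·Dx + (1032 + 14720·x + 111872·x^2 + 616448·x^3 + 1884160·x^4 + 3047424·x^5 + 2293760·x^6 + 1572864·x^7 + 3670016·x^8)·Dx^2 + (72 + 2512·x + 19968·x^2 + 99072·x^3 + 393216·x^4 + 1019904·x^5 + 1572864·x^6 + 1376256·x^7 + 1572864·x^8 + 2097152·x^9)·Dx^3 + (17 + 132·x + 964·x^2 + 4864·x^3 + 18432·x^4 + 55296·x^5 + 129024·x^6 + 196608·x^7 + 196608·x^8 + 262144·x^9 + 262144·x^10)·Dx^4  (order 4).
h: a_k = 0, 0, -16, 16, 64, -160/3, -34048/45, 11008/15, …
ICs: h(0) = 0, h′(0) = 0, h′′(0) = -32, h′′′(0) = 96.

f: a_k = 0, 4, 0, -64/3, 0, 1024/5, 0, -16384/7, …
g: a_k = 0, -4, 4, -16/3, 8, -64/5, 64/3, -256/7, …
Sym-product of L_f,L_g gives L₀ (≤ ord 4).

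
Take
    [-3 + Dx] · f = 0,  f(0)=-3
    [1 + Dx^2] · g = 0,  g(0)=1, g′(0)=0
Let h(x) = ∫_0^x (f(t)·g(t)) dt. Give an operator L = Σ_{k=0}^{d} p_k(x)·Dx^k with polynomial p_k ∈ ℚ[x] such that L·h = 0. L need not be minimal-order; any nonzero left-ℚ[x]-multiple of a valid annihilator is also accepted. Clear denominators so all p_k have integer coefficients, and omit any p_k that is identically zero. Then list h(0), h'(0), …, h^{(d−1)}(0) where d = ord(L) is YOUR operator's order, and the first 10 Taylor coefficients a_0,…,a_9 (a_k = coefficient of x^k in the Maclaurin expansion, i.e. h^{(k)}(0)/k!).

L = 10·Dx - 6·Dx^2 + Dx^3  (order 3).
h: a_k = 0, -3, -9/2, -4, -9/4, -7/10, 1/20, 22/105, 83/560, 527/7560, …
ICs: h(0) = 0, h′(0) = -3, h′′(0) = -9.

f: a_k = -3, -9, -27/2, -27/2, -81/8, -243/40, -243/80, -729/560, -2187/4480, -729/4480, …
g: a_k = 1, 0, -1/2, 0, 1/24, 0, -1/720, 0, 1/40320, 0, …
f·g: L₀ = L_f ⊗_s L_g, ord ≤ 1·2.
Integrate: L := L₀·Dx.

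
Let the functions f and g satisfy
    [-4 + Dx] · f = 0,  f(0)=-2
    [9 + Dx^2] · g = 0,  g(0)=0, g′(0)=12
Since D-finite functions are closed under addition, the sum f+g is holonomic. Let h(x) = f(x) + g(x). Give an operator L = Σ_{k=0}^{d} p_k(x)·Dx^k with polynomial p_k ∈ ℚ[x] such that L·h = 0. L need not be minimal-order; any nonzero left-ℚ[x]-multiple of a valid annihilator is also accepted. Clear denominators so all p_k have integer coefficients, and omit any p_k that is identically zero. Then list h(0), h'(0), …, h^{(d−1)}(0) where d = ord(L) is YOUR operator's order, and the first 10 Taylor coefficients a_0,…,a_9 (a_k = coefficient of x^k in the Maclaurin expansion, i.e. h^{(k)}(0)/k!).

f: a_k = -2, -8, -16, -64/3, -64/3, -256/15, -512/45, -2048/315, -1024/315, -4096/2835, …
g: a_k = 0, 12, 0, -18, 0, 81/10, 0, -243/140, 0, 243/1120, …
L₀ := lclm(L_f,L_g); ord L₀ ≤ 1+2.
L = -36 + 9·Dx - 4·Dx^2 + Dx^3  (order 3).
h: a_k = -2, 4, -16, -118/3, -64/3, -269/30, -512/45, -10379/1260, -1024/315, -111389/90720, …
ICs: h(0) = -2, h′(0) = 4, h′′(0) = -32.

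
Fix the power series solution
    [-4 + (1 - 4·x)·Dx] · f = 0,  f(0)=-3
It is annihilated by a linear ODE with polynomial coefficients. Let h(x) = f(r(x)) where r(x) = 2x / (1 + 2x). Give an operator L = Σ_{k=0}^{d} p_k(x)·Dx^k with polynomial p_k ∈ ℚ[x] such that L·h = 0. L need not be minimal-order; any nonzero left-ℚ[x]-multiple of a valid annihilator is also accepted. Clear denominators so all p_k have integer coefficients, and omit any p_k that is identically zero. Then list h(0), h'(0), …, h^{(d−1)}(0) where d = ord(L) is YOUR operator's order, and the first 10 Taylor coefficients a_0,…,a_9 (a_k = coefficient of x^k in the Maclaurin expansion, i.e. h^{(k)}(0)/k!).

L = 8 + (-1 + 4·x + 12·x^2)·Dx  (order 1).
h: a_k = -3, -24, -144, -864, -5184, -31104, -186624, -1119744, -6718464, -40310784, …
ICs: h(0) = -3.

f: a_k = -3, -12, -48, -192, -768, -3072, -12288, -49152, -196608, -786432, …
Change of var in L_f (x↦r) gives L₀.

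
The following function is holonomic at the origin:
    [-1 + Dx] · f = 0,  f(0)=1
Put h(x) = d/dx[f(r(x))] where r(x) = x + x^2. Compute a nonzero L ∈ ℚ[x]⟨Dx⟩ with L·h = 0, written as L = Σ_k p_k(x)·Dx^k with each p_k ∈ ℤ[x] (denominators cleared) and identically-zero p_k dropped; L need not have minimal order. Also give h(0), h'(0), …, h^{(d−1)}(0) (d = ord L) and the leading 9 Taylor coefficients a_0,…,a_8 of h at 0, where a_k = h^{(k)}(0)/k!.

f: a_k = 1, 1, 1/2, 1/6, 1/24, 1/120, 1/720, 1/5040, 1/40320, …
L₀ from L_f via x↦r, Dx↦r'^{-1}Dx.
h=h₀': d/dx-closure on L₀ ⇒ L.
L = (3 + 4·x + 4·x^2) + (-1 - 2·x)·Dx  (order 1).
h: a_k = 1, 3, 7/2, 25/6, 27/8, 331/120, 1303/720, 1979/1680, 5357/8064, …
ICs: h(0) = 1.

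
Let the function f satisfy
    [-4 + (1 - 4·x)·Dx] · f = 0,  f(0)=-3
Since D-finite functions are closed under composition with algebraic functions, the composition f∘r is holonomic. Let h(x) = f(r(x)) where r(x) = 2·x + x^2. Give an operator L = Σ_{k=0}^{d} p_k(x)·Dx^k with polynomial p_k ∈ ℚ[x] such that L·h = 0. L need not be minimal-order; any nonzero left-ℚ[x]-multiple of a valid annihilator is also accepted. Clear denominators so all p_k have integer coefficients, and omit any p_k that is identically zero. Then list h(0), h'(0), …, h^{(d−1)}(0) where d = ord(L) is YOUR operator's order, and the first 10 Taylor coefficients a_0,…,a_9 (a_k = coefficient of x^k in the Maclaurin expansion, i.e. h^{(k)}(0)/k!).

L = (8 + 8·x) + (-1 + 8·x + 4·x^2)·Dx  (order 1).
h: a_k = -3, -24, -204, -1728, -14640, -124032, -1050816, -8902656, -75424512, -639006720, …
ICs: h(0) = -3.

f: a_k = -3, -12, -48, -192, -768, -3072, -12288, -49152, -196608, -786432, …
L₀ from L_f via x↦r, Dx↦r'^{-1}Dx.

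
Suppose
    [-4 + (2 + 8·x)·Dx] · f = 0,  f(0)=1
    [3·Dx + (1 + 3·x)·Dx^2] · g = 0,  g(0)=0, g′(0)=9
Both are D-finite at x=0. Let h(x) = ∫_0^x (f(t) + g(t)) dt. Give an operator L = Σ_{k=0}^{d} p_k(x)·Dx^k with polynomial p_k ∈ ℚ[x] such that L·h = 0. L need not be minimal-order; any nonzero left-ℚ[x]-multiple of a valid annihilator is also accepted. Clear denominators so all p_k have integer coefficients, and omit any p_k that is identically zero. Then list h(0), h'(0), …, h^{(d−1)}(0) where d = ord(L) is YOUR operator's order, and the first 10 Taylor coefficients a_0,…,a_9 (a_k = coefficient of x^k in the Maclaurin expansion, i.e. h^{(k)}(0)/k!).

f: a_k = 1, 2, -2, 4, -10, 28, -84, 264, -858, 2860, …
g: a_k = 0, 9, -27/2, 27, -243/4, 729/5, -729/2, 6561/7, -19683/8, 6561, …
Weyl lclm of L_f,L_g ⇒ L₀ (ord ≤ 3).
∫: right-multiply L₀ by Dx.
L = 36·x·Dx^2 + (6 + 72·x + 180·x^2)·Dx^3 + (1 + 13·x + 54·x^2 + 72·x^3)·Dx^4  (order 4).
h: a_k = 0, 1, 11/2, -31/6, 31/4, -283/20, 869/30, -897/14, 8409/56, -8849/24, …
ICs: h(0) = 0, h′(0) = 1, h′′(0) = 11, h′′′(0) = -31.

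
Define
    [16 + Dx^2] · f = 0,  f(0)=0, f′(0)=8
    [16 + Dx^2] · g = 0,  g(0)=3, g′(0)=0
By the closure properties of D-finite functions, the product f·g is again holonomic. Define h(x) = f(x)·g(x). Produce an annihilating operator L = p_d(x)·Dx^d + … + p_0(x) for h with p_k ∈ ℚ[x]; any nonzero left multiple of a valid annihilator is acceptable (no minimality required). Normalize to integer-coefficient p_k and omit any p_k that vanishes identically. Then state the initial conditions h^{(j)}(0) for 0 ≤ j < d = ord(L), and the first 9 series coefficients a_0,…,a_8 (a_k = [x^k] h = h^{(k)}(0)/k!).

f: a_k = 0, 8, 0, -64/3, 0, 256/15, 0, -2048/315, 0, …
g: a_k = 3, 0, -24, 0, 32, 0, -256/15, 0, 512/105, …
h₀=f·g: eliminate ⇒ L₀, order ≤ 2·2.
L = 64·Dx + Dx^3  (order 3).
h: a_k = 0, 24, 0, -256, 0, 4096/5, 0, -131072/105, 0, …
ICs: h(0) = 0, h′(0) = 24, h′′(0) = 0.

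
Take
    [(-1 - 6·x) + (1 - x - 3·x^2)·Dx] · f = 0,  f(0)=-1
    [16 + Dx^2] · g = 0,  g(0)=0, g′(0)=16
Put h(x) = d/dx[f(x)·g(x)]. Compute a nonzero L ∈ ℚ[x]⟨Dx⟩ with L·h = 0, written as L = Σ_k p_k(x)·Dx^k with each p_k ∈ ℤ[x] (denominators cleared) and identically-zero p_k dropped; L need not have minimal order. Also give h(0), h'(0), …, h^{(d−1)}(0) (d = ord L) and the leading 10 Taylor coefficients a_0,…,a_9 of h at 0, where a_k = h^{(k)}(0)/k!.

f: a_k = -1, -1, -4, -7, -19, -40, -97, -217, -508, -1159, …
g: a_k = 0, 16, 0, -128/3, 0, 512/15, 0, -4096/315, 0, 8192/2835, …
Product ⇒ symmetric product L₀, ord ≤ 2.
h₀' ⇒ L via d/dx closure of L₀.
L = (-26 - 256·x - 640·x^2 + 768·x^3 + 1152·x^4) + (-7 - 26·x + 144·x^2 + 288·x^3)·Dx + (5 - 13·x - 31·x^2 + 48·x^3 + 72·x^4)·Dx^2  (order 2).
h: a_k = -16, -32, -64, -832/3, -2512/3, -11264/5, -272432/45, -5017984/315, -13009088/315, -59889568/567, …
ICs: h(0) = -16, h′(0) = -32.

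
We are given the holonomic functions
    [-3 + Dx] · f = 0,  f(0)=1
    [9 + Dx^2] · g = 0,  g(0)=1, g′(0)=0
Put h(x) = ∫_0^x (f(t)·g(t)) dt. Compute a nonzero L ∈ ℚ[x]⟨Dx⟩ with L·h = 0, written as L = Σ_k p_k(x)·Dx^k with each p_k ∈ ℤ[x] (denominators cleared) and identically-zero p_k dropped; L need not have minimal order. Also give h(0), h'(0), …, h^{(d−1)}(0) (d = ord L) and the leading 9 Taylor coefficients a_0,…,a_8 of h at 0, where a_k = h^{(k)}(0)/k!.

L = 18·Dx - 6·Dx^2 + Dx^3  (order 3).
h: a_k = 0, 1, 3/2, 0, -9/4, -27/10, -27/20, 0, 243/560, …
ICs: h(0) = 0, h′(0) = 1, h′′(0) = 3.

f: a_k = 1, 3, 9/2, 9/2, 27/8, 81/40, 81/80, 243/560, 729/4480, …
g: a_k = 1, 0, -9/2, 0, 27/8, 0, -81/80, 0, 729/4480, …
h₀=f·g: eliminate ⇒ L₀, order ≤ 1·2.
h=∫₀ˣh₀: take L = L₀·Dx.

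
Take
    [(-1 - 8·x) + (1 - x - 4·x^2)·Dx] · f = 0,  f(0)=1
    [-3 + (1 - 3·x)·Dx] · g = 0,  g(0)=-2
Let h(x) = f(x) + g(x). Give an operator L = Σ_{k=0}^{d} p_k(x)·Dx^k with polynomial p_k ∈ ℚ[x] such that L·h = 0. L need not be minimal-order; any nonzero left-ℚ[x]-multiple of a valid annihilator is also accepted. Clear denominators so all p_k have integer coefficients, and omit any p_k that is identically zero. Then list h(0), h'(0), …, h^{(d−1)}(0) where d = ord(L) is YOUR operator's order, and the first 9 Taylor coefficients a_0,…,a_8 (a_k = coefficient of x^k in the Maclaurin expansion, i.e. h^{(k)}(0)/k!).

f: a_k = 1, 1, 5, 9, 29, 65, 181, 441, 1165, …
g: a_k = -2, -6, -18, -54, -162, -486, -1458, -4374, -13122, …
f+g: L₀ = lclm(L_f,L_g), ord ≤ 1+1.
L = (6 - 72·x + 144·x^2 - 144·x^3) + (4 - 84·x^2 + 252·x^3 - 288·x^4)·Dx + (-1 + 8·x - 21·x^2 + 8·x^3 + 54·x^4 - 72·x^5)·Dx^2  (order 2).
h: a_k = -1, -5, -13, -45, -133, -421, -1277, -3933, -11957, …
ICs: h(0) = -1, h′(0) = -5.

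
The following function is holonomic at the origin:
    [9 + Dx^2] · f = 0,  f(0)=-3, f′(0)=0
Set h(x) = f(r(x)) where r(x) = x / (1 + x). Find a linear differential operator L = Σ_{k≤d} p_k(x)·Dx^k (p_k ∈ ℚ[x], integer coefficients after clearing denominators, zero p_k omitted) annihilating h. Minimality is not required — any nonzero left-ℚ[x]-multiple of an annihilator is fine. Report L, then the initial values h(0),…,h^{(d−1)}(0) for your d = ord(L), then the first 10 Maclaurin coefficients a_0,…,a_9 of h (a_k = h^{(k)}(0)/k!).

L = 9 + (2 + 6·x + 6·x^2 + 2·x^3)·Dx + (1 + 4·x + 6·x^2 + 4·x^3 + x^4)·Dx^2  (order 2).
h: a_k = -3, 0, 27/2, -27, 243/8, -27/2, -2457/80, 4131/40, -880659/4480, 163971/560, …
ICs: h(0) = -3, h′(0) = 0.

f: a_k = -3, 0, 27/2, 0, -81/8, 0, 243/80, 0, -2187/4480, 0, …
h₀=f(r): pull back L_f along r ⇒ L₀.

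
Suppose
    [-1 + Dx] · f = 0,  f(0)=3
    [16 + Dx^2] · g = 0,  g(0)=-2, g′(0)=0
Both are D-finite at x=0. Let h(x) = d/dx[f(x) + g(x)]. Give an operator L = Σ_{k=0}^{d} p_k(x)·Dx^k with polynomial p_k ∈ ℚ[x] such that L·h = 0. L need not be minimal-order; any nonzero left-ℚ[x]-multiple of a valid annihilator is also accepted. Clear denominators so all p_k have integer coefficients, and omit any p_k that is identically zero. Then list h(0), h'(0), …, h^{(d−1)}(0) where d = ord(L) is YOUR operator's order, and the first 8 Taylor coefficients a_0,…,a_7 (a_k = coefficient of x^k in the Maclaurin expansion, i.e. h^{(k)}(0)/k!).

L = 16 - 16·Dx + Dx^2 - Dx^3  (order 3).
h: a_k = 3, 35, 3/2, -509/6, 1/8, 1639/24, 1/240, -131069/5040, …
ICs: h(0) = 3, h′(0) = 35, h′′(0) = 3.

f: a_k = 3, 3, 3/2, 1/2, 1/8, 1/40, 1/240, 1/1680, …
g: a_k = -2, 0, 16, 0, -64/3, 0, 512/45, 0, …
Weyl lclm of L_f,L_g ⇒ L₀ (ord ≤ 3).
h₀' ⇒ L via d/dx closure of L₀.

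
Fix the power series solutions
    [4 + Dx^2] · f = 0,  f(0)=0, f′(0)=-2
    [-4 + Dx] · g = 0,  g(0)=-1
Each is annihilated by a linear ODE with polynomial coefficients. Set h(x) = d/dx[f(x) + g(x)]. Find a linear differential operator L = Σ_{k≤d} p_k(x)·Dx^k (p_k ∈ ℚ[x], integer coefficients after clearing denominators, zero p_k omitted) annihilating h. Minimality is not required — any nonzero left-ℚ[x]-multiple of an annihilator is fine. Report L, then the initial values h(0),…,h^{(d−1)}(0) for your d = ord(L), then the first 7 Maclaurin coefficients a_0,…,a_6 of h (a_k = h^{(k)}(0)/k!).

f: a_k = 0, -2, 0, 4/3, 0, -4/15, 0, …
g: a_k = -1, -4, -8, -32/3, -32/3, -128/15, -256/45, …
L₀ := lclm(L_f,L_g); ord L₀ ≤ 2+1.
Derive L from L₀ (diff closure).
L = 16 - 4·Dx + 4·Dx^2 - Dx^3  (order 3).
h: a_k = -6, -16, -28, -128/3, -44, -512/15, -1016/45, …
ICs: h(0) = -6, h′(0) = -16, h′′(0) = -56.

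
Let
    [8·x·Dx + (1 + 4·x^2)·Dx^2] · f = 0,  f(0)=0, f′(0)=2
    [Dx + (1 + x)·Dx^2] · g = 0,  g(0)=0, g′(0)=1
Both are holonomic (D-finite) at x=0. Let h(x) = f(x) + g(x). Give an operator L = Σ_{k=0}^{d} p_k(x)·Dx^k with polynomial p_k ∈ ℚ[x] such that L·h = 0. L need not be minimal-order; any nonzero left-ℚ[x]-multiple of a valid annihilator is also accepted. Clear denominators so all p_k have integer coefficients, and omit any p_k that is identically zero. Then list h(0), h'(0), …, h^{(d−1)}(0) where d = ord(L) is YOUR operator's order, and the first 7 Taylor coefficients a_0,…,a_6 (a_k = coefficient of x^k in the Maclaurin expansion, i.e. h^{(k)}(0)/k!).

L = (-8 - 24·x + 96·x^2 + 32·x^3)·Dx + (-10 - 16·x + 72·x^2 + 192·x^3 + 64·x^4)·Dx^2 + (-1 + 7·x + 8·x^2 + 32·x^3 + 48·x^4 + 16·x^5)·Dx^3  (order 3).
h: a_k = 0, 3, -1/2, -7/3, -1/4, 33/5, -1/6, …
ICs: h(0) = 0, h′(0) = 3, h′′(0) = -1.

f: a_k = 0, 2, 0, -8/3, 0, 32/5, 0, …
g: a_k = 0, 1, -1/2, 1/3, -1/4, 1/5, -1/6, …
L₀ := lclm(L_f,L_g); ord L₀ ≤ 2+2.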